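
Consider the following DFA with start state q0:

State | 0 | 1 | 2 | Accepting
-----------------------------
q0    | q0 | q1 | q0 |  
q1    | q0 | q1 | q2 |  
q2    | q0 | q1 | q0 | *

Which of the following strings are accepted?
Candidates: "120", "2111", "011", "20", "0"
"120": q0 → q1 → q2 → q0; q0 is not accepting → rejected
"2111": q0 → q0 → q1 → q1 → q1; q1 is not accepting → rejected
"011": q0 → q0 → q1 → q1; q1 is not accepting → rejected
"20": q0 → q0 → q0; q0 is not accepting → rejected
"0": q0 → q0; q0 is not accepting → rejected

Final answer: None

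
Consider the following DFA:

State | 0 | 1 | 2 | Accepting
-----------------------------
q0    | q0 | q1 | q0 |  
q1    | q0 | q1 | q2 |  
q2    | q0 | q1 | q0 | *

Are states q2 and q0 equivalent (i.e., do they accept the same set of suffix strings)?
Try the suffix ε (the empty string).
From q2: q2 — accepting.
From q0: q0 — not accepting.
The two states disagree on this suffix, so they are not equivalent.

Final answer: No. Distinguishing string: ε (the empty string) - accepted from q2 but not from q0.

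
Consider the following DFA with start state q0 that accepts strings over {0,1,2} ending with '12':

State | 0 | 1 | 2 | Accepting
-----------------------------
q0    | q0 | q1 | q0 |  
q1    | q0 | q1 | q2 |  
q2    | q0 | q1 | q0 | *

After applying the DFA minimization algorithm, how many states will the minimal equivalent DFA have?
All 3 states are reachable from q0, so none can be removed as unreachable.
Table-filling: first mark every (accepting, non-accepting) pair as distinguishable (accepting: {q2}; non-accepting: {q0, q1}).
Round 1: (q0, q1) on '2' go to q0 and q2, already distinguishable → mark.
Every pair of states is distinguishable, so the DFA is already minimal.
Equivalence classes: {q0}, {q1}, {q2} → 3 states.

Final answer: 3 states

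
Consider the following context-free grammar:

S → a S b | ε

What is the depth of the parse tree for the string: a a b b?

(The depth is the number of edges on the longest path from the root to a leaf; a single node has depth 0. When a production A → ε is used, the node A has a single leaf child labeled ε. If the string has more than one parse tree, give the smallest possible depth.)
The only parse tree applies S → a S b 2 times (once per matching a…b pair) and then S → ε.
The S nodes sit at depths 0, 1, …, 2; the innermost S (depth 2) has the single child ε at depth 3.
The terminal leaves a, b are at depths 1..2, so the longest root-to-leaf path is S → S → … → S → ε with 3 edges.
Depth = 3.

Final answer: 3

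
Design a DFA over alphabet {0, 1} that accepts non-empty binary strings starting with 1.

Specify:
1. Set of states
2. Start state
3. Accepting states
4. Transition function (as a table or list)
One valid DFA (any DFA recognizing the same language is acceptable):
States: {q0, q1, q2}
Start: q0
Accepting: {q1}
Transitions (accepting states marked with *):
State | 0 | 1 | Accepting
-------------------------
q0    | q2 | q1 |  
q1    | q1 | q1 | *
q2    | q2 | q2 |  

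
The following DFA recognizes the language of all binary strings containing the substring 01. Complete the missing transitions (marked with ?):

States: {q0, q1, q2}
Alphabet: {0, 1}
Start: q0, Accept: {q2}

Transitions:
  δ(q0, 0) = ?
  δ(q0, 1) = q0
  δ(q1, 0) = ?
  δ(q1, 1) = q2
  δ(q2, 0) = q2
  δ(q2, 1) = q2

What each state remembers (consistent with the given transitions and accept states):
  q0: 01 not seen yet and the last symbol was not 0
  q1: 01 not seen yet and the last symbol was 0
  q2: the substring 01 has already been seen
Filling in the missing entries:
  δ(q0, 0): in q0 (01 not seen yet and the last symbol was not 0), after reading 0 we have: 01 not seen yet and the last symbol was 0 → q1
  δ(q1, 0): in q1 (01 not seen yet and the last symbol was 0), after reading 0 we have: 01 not seen yet and the last symbol was 0 → q1

Final answer: δ(q0, 0) = q1; δ(q1, 0) = q1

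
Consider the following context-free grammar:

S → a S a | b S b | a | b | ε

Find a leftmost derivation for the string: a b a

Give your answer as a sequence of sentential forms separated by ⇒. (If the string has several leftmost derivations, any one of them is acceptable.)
Start with S.
Step 1: the leftmost non-terminal is S; apply S → a S a:  a S a
Step 2: the leftmost non-terminal is S; apply S → b:  a b a

Final answer: S ⇒ a S a ⇒ a b a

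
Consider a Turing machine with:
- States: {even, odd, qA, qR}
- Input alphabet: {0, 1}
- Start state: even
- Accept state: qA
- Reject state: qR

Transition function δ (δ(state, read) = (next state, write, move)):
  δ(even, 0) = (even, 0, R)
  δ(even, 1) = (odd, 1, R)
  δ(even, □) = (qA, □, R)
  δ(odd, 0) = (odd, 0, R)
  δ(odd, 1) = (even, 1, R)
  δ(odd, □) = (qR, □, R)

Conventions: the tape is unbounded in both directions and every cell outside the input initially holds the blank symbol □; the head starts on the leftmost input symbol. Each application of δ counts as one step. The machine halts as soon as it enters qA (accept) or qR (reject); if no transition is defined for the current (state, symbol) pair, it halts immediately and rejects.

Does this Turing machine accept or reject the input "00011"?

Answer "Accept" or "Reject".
Step 0: [even]00011 (head at position 0)
Step 1: δ(even, 0) = (even, 0, R)  ⊢  0[even]0011 (head at position 1)
Step 2: δ(even, 0) = (even, 0, R)  ⊢  00[even]011 (head at position 2)
Step 3: δ(even, 0) = (even, 0, R)  ⊢  000[even]11 (head at position 3)
Step 4: δ(even, 1) = (odd, 1, R)  ⊢  0001[odd]1 (head at position 4)
Step 5: δ(odd, 1) = (even, 1, R)  ⊢  00011[even]□ (head at position 5)
Step 6: δ(even, □) = (qA, □, R)  ⊢  00011□[qA]□ (head at position 6)
The machine is in qA, so it halts and accepts.

Final answer: Accept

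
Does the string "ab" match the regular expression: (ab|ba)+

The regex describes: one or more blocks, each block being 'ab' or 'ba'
Yes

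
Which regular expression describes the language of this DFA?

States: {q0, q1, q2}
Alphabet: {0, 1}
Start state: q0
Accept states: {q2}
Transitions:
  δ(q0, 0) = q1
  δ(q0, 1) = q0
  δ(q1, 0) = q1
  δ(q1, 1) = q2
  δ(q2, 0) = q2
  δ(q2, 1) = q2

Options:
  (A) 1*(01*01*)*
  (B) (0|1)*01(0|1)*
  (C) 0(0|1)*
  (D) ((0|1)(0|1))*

Testing sample strings against the DFA:
  '1001' -> accepted
  '00' -> rejected
  '110' -> rejected
  '01' -> accepted
Checking each option for a counterexample:
  (A) 1*(01*01*)*: ε is rejected by the DFA but matches the regex → eliminated
  (B) (0|1)*01(0|1)*: agrees with the DFA on all strings of length ≤ 4
  (C) 0(0|1)*: '0' is rejected by the DFA but matches the regex → eliminated
  (D) ((0|1)(0|1))*: ε is rejected by the DFA but matches the regex → eliminated
Only (B) (0|1)*01(0|1)* is consistent with the DFA.

Final answer: (B) (0|1)*01(0|1)*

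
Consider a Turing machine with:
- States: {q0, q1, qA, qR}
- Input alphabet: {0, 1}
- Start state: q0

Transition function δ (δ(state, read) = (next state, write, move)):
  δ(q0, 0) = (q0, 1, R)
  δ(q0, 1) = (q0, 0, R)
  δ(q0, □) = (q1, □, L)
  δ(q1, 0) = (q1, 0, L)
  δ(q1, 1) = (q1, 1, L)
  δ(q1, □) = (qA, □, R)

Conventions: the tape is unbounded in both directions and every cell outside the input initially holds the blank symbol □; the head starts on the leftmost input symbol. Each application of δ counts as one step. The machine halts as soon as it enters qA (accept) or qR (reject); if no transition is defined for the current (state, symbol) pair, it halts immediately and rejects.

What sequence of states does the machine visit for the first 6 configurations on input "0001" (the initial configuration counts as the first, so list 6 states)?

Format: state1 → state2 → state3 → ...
Step 0: [q0]0001 (head at position 0)
Step 1: δ(q0, 0) = (q0, 1, R)  ⊢  1[q0]001 (head at position 1)
Step 2: δ(q0, 0) = (q0, 1, R)  ⊢  11[q0]01 (head at position 2)
Step 3: δ(q0, 0) = (q0, 1, R)  ⊢  111[q0]1 (head at position 3)
Step 4: δ(q0, 1) = (q0, 0, R)  ⊢  1110[q0]□ (head at position 4)
Step 5: δ(q0, □) = (q1, □, L)  ⊢  111[q1]0□ (head at position 3)
Reading off the states of these 6 configurations: q0 → q0 → q0 → q0 → q0 → q1

Final answer: q0 → q0 → q0 → q0 → q0 → q1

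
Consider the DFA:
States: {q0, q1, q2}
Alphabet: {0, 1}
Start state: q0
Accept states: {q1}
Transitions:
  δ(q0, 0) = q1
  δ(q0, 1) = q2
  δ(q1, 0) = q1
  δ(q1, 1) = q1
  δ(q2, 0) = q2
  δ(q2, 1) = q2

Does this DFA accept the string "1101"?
Processing string "1101":
  q0 --1--> q2
  q2 --1--> q2
  q2 --0--> q2
  q2 --1--> q2
Final state: q2
Accept states: {q1}
q2 is not an accept state, so the string is rejected.

Final answer: No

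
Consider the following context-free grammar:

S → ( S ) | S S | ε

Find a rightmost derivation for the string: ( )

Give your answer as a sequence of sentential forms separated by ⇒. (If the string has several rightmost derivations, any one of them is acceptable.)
Start with S.
Step 1: the rightmost non-terminal is S; apply S → ( S ):  ( S )
Step 2: the rightmost non-terminal is S; apply S → ε:  ( )

Final answer: S ⇒ ( S ) ⇒ ( )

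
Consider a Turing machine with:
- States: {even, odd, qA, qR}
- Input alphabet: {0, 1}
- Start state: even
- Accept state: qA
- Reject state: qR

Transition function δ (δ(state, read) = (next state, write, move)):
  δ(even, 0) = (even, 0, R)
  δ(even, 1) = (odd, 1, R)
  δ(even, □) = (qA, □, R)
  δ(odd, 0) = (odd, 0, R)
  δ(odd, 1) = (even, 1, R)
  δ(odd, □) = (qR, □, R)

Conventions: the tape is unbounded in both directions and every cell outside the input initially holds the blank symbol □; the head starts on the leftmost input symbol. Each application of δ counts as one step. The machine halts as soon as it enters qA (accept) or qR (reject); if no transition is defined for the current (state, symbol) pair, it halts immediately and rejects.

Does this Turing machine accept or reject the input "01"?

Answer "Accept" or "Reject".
Step 0: [even]01 (head at position 0)
Step 1: δ(even, 0) = (even, 0, R)  ⊢  0[even]1 (head at position 1)
Step 2: δ(even, 1) = (odd, 1, R)  ⊢  01[odd]□ (head at position 2)
Step 3: δ(odd, □) = (qR, □, R)  ⊢  01□[qR]□ (head at position 3)
The machine is in qR, so it halts and rejects.

Final answer: Reject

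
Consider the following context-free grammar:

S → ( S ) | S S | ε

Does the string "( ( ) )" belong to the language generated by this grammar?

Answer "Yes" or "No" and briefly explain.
A derivation exists: S ⇒ ( S ) ⇒ ( ( S ) ) ⇒ ( ( ) ) (using S → ( S ) twice, then S → ε).

Final answer: Yes - a valid derivation exists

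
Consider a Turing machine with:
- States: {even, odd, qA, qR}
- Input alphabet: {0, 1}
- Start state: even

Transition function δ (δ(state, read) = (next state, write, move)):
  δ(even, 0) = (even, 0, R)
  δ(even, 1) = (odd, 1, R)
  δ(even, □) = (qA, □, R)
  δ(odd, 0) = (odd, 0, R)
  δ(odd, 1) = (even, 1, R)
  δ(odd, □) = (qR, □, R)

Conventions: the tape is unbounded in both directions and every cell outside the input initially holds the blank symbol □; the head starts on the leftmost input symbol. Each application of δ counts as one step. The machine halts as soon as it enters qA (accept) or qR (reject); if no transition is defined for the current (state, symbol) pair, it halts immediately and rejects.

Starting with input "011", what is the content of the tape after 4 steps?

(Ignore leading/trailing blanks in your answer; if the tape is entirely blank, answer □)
Step 0: [even]011 (head at position 0)
Step 1: δ(even, 0) = (even, 0, R)  ⊢  0[even]11 (head at position 1)
Step 2: δ(even, 1) = (odd, 1, R)  ⊢  01[odd]1 (head at position 2)
Step 3: δ(odd, 1) = (even, 1, R)  ⊢  011[even]□ (head at position 3)
Step 4: δ(even, □) = (qA, □, R)  ⊢  011□[qA]□ (head at position 4)
Tape after 4 steps (ignoring surrounding blanks): 011

Final answer: Tape: 011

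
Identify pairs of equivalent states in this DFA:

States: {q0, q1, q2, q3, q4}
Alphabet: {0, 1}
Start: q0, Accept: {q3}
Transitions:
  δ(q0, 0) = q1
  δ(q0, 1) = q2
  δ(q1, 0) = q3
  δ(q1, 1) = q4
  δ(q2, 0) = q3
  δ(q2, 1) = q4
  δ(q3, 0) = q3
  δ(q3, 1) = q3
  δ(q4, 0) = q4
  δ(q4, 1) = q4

Using the table-filling algorithm:
Round 0 – mark pairs where exactly one state is accepting: (q0,q3), (q1,q3), (q2,q3), (q3,q4)
Round 1 – newly marked: (q0,q1) [on 0: q1 vs q3, already marked]; (q0,q2) [on 0: q1 vs q3, already marked]; (q1,q4) [on 0: q3 vs q4, already marked]; (q2,q4) [on 0: q3 vs q4, already marked]
Round 2 – newly marked: (q0,q4) [on 0: q1 vs q4, already marked]
No further pairs can be marked.
(q1, q2) unmarked: δ(q1,0)=q3, δ(q2,0)=q3; δ(q1,1)=q4, δ(q2,1)=q4 → equivalent
Equivalent pairs: (q1, q2)

Final answer: Equivalent pairs: (q1, q2)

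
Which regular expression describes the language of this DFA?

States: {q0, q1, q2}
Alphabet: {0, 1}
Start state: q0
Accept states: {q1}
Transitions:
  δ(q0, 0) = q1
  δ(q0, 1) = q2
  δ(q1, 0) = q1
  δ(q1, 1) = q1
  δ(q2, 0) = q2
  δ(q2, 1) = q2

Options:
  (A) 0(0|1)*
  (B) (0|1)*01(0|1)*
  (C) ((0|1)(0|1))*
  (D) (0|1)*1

Testing sample strings against the DFA:
  '111' -> rejected
  '11011' -> rejected
  '0010' -> accepted
  '11' -> rejected
Checking each option for a counterexample:
  (A) 0(0|1)*: agrees with the DFA on all strings of length ≤ 4
  (B) (0|1)*01(0|1)*: '0' is accepted by the DFA but does not match the regex → eliminated
  (C) ((0|1)(0|1))*: ε is rejected by the DFA but matches the regex → eliminated
  (D) (0|1)*1: '0' is accepted by the DFA but does not match the regex → eliminated
Only (A) 0(0|1)* is consistent with the DFA.

Final answer: (A) 0(0|1)*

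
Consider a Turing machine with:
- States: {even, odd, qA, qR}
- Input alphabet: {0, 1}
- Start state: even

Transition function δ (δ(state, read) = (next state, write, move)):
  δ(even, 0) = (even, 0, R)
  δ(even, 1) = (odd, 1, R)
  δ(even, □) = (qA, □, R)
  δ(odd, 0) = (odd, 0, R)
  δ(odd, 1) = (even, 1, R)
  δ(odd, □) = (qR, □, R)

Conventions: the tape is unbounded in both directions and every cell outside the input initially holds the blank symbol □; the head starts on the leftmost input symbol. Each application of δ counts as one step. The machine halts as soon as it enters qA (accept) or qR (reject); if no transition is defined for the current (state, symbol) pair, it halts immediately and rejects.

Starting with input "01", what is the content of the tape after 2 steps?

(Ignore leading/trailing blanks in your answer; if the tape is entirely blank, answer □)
Step 0: [even]01 (head at position 0)
Step 1: δ(even, 0) = (even, 0, R)  ⊢  0[even]1 (head at position 1)
Step 2: δ(even, 1) = (odd, 1, R)  ⊢  01[odd]□ (head at position 2)
Tape after 2 steps (ignoring surrounding blanks): 01

Final answer: Tape: 01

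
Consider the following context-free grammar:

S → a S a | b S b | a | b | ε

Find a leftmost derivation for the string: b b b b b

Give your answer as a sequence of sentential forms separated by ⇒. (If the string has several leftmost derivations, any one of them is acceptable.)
Start with S.
Step 1: the leftmost non-terminal is S; apply S → b S b:  b S b
Step 2: the leftmost non-terminal is S; apply S → b S b:  b b S b b
Step 3: the leftmost non-terminal is S; apply S → b:  b b b b b

Final answer: S ⇒ b S b ⇒ b b S b b ⇒ b b b b b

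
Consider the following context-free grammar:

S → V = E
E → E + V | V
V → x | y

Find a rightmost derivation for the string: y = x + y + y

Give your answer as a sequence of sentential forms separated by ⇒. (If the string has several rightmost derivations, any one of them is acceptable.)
Start with S.
Step 1: the rightmost non-terminal is S; apply S → V = E:  V = E
Step 2: the rightmost non-terminal is E; apply E → E + V:  V = E + V
Step 3: the rightmost non-terminal is V; apply V → y:  V = E + y
Step 4: the rightmost non-terminal is E; apply E → E + V:  V = E + V + y
Step 5: the rightmost non-terminal is V; apply V → y:  V = E + y + y
Step 6: the rightmost non-terminal is E; apply E → V:  V = V + y + y
Step 7: the rightmost non-terminal is V; apply V → x:  V = x + y + y
Step 8: the rightmost non-terminal is V; apply V → y:  y = x + y + y

Final answer: S ⇒ V = E ⇒ V = E + V ⇒ V = E + y ⇒ V = E + V + y ⇒ V = E + y + y ⇒ V = V + y + y ⇒ V = x + y + y ⇒ y = x + y + y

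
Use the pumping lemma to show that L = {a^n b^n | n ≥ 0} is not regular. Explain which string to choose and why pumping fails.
Language: L = {a^n b^n | n ≥ 0} (equal numbers of a's followed by b's)
Step 1: Assume for contradiction that L is regular, with pumping length p.
Step 2: Choose s = a^p b^p. Then s ∈ L (it has p a's followed by p b's) and |s| ≥ p.
Step 3: Consider any decomposition s = xyz with |xy| ≤ p and |y| > 0. Since |xy| ≤ p and the first p symbols of s are all a's, y = a^k for some k with 1 ≤ k ≤ p.
Step 4: Pumping up (i = 2): xy²z = a^(p+k) b^p, which has more a's than b's, so xy²z ∉ L.
This contradicts the pumping lemma, so L is not regular.

Final answer: Choose s = a^p b^p. Since |xy| ≤ p, y = a^k with k ≥ 1. Then xy²z = a^(p+k) b^p ∉ L.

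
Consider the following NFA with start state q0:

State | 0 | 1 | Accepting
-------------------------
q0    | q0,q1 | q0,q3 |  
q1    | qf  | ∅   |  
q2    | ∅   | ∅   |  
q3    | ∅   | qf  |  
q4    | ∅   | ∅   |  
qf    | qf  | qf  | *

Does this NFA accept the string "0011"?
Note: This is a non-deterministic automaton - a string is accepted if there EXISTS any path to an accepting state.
Track the set of states the NFA could be in: start {q0}
Read '0': {q0} → {q0, q1}
Read '0': {q0, q1} → {q0, q1, qf}
Read '1': {q0, q1, qf} → {q0, q3, qf}
Read '1': {q0, q3, qf} → {q0, q3, qf}
Final set {q0, q3, qf} contains accepting state(s) {qf} → accepted.

Final answer: Yes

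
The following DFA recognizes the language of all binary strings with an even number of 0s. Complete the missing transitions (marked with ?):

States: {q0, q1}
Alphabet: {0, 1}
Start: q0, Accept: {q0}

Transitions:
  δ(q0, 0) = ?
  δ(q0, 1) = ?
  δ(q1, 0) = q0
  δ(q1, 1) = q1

What each state remembers (consistent with the given transitions and accept states):
  q0: an even number of 0s has been read so far
  q1: an odd number of 0s has been read so far
Filling in the missing entries:
  δ(q0, 0): in q0 (an even number of 0s has been read so far), after reading 0 we have: an odd number of 0s has been read so far → q1
  δ(q0, 1): in q0 (an even number of 0s has been read so far), after reading 1 we have: an even number of 0s has been read so far → q0

Final answer: δ(q0, 0) = q1; δ(q0, 1) = q0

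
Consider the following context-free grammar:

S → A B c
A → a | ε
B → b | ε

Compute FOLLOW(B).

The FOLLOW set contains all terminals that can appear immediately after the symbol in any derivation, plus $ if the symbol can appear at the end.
B occurs in S → A B c, immediately followed by the terminal c. So FOLLOW(B) = {c}.

Final answer: {c}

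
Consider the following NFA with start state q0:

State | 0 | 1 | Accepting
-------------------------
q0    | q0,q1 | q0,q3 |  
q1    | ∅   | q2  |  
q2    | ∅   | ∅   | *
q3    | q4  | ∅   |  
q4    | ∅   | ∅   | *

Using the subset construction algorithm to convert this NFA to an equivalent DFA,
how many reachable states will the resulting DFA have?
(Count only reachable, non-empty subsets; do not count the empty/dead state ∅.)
Start subset: {q0}
{q0}: on 0 → {q0, q1}, on 1 → {q0, q3}
{q0, q1}: on 0 → {q0, q1}, on 1 → {q0, q2, q3}
{q0, q3}: on 0 → {q0, q1, q4}, on 1 → {q0, q3}
{q0, q2, q3}: on 0 → {q0, q1, q4}, on 1 → {q0, q3}
{q0, q1, q4}: on 0 → {q0, q1}, on 1 → {q0, q2, q3}
Reachable non-empty subsets: {q0}, {q0, q1}, {q0, q3}, {q0, q2, q3}, {q0, q1, q4} — 5 in total.

Final answer: 5 states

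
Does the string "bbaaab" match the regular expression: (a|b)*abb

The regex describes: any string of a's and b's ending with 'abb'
No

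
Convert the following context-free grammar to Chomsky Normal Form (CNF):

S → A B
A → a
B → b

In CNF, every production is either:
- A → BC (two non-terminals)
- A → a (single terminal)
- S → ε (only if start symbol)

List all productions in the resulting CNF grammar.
The grammar has no ε-productions or unit productions to eliminate.
S → A B is already in CNF (two non-terminals) – keep it.
A → a is already in CNF (single terminal) – keep it.
B → b is already in CNF (single terminal) – keep it.
Resulting CNF grammar (3 productions): A → a; B → b; S → A B

Final answer: A → a; B → b; S → A B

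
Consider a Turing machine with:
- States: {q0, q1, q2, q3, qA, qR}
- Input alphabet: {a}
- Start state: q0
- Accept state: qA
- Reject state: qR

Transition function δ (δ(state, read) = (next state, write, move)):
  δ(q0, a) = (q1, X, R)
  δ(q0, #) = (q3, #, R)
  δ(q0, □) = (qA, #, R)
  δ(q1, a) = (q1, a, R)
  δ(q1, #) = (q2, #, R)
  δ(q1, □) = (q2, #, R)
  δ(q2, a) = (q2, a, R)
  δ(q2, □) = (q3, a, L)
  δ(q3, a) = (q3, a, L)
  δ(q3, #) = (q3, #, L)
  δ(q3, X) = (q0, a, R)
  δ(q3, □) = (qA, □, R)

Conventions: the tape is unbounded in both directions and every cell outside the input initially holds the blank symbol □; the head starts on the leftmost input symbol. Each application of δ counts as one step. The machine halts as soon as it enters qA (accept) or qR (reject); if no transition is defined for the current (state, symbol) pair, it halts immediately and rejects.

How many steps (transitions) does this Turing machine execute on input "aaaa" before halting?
Trace (configuration after each step, as tape_left[state]tape_right with head position):
Step 0: [q0]aaaa (head at position 0)
Step 1: X[q1]aaa (head 1)
Step 2: Xa[q1]aa (head 2)
Step 3: Xaa[q1]a (head 3)
Step 4: Xaaa[q1]□ (head 4)
Step 5: Xaaa#[q2]□ (head 5)
Step 6: Xaaa[q3]#a (head 4)
Step 7: Xaa[q3]a#a (head 3)
Step 8: Xa[q3]aa#a (head 2)
Step 9: X[q3]aaa#a (head 1)
Step 10: [q3]Xaaa#a (head 0)
Step 11: a[q0]aaa#a (head 1)
Step 12: aX[q1]aa#a (head 2)
Step 13: aXa[q1]a#a (head 3)
Step 14: aXaa[q1]#a (head 4)
Step 15: aXaa#[q2]a (head 5)
Step 16: aXaa#a[q2]□ (head 6)
Step 17: aXaa#[q3]aa (head 5)
Step 18: aXaa[q3]#aa (head 4)
Step 19: aXa[q3]a#aa (head 3)
Step 20: aX[q3]aa#aa (head 2)
Step 21: a[q3]Xaa#aa (head 1)
Step 22: aa[q0]aa#aa (head 2)
Step 23: aaX[q1]a#aa (head 3)
Step 24: aaXa[q1]#aa (head 4)
Step 25: aaXa#[q2]aa (head 5)
Step 26: aaXa#a[q2]a (head 6)
Step 27: aaXa#aa[q2]□ (head 7)
Step 28: aaXa#a[q3]aa (head 6)
Step 29: aaXa#[q3]aaa (head 5)
Step 30: aaXa[q3]#aaa (head 4)
Step 31: aaX[q3]a#aaa (head 3)
Step 32: aa[q3]Xa#aaa (head 2)
Step 33: aaa[q0]a#aaa (head 3)
Step 34: aaaX[q1]#aaa (head 4)
Step 35: aaaX#[q2]aaa (head 5)
Step 36: aaaX#a[q2]aa (head 6)
Step 37: aaaX#aa[q2]a (head 7)
Step 38: aaaX#aaa[q2]□ (head 8)
Step 39: aaaX#aa[q3]aa (head 7)
Step 40: aaaX#a[q3]aaa (head 6)
Step 41: aaaX#[q3]aaaa (head 5)
Step 42: aaaX[q3]#aaaa (head 4)
Step 43: aaa[q3]X#aaaa (head 3)
Step 44: aaaa[q0]#aaaa (head 4)
Step 45: aaaa#[q3]aaaa (head 5)
Step 46: aaaa[q3]#aaaa (head 4)
Step 47: aaa[q3]a#aaaa (head 3)
Step 48: aa[q3]aa#aaaa (head 2)
Step 49: a[q3]aaa#aaaa (head 1)
Step 50: [q3]aaaa#aaaa (head 0)
Step 51: [q3]□aaaa#aaaa (head -1)
Step 52: □[qA]aaaa#aaaa (head 0)
The machine is in qA, so it halts and accepts.
Number of transitions executed: 52.

Final answer: 52 steps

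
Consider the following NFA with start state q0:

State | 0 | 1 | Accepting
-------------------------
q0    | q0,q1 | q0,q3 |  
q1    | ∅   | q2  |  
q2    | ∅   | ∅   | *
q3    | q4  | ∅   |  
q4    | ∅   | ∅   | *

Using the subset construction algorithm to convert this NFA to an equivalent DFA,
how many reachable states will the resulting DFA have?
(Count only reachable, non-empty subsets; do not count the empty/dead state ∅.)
Start subset: {q0}
{q0}: on 0 → {q0, q1}, on 1 → {q0, q3}
{q0, q1}: on 0 → {q0, q1}, on 1 → {q0, q2, q3}
{q0, q3}: on 0 → {q0, q1, q4}, on 1 → {q0, q3}
{q0, q2, q3}: on 0 → {q0, q1, q4}, on 1 → {q0, q3}
{q0, q1, q4}: on 0 → {q0, q1}, on 1 → {q0, q2, q3}
Reachable non-empty subsets: {q0}, {q0, q1}, {q0, q3}, {q0, q2, q3}, {q0, q1, q4} — 5 in total.

Final answer: 5 states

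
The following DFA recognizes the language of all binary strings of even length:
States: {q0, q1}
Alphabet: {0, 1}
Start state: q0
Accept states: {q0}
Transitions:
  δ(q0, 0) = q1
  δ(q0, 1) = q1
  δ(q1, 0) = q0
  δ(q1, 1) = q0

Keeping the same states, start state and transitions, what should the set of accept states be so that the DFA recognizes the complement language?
The DFA is complete (every state has a transition on every symbol), so the complement
is recognized by the same DFA with accepting and non-accepting states swapped.
Original accept states: {q0}
Complement accept states = All states - Original accept states
= {q0, q1} - {q0}
= {q1}
Complement language: strings of ODD length

Final answer: {q1}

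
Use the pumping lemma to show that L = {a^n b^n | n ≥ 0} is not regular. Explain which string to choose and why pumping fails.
Language: L = {a^n b^n | n ≥ 0} (equal numbers of a's followed by b's)
Step 1: Assume for contradiction that L is regular, with pumping length p.
Step 2: Choose s = a^p b^p. Then s ∈ L (it has p a's followed by p b's) and |s| ≥ p.
Step 3: Consider any decomposition s = xyz with |xy| ≤ p and |y| > 0. Since |xy| ≤ p and the first p symbols of s are all a's, y = a^k for some k with 1 ≤ k ≤ p.
Step 4: Pumping up (i = 2): xy²z = a^(p+k) b^p, which has more a's than b's, so xy²z ∉ L.
This contradicts the pumping lemma, so L is not regular.

Final answer: Choose s = a^p b^p. Since |xy| ≤ p, y = a^k with k ≥ 1. Then xy²z = a^(p+k) b^p ∉ L.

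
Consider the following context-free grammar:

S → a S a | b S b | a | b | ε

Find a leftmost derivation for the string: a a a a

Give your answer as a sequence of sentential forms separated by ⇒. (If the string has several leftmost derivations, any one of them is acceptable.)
Start with S.
Step 1: the leftmost non-terminal is S; apply S → a S a:  a S a
Step 2: the leftmost non-terminal is S; apply S → a S a:  a a S a a
Step 3: the leftmost non-terminal is S; apply S → ε:  a a a a

Final answer: S ⇒ a S a ⇒ a a S a a ⇒ a a a a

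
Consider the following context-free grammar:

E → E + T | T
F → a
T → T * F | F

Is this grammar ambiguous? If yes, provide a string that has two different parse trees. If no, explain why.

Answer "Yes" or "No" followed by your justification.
This is the standard stratified expression grammar: '+' is introduced only by the left-recursive rule E → E + T and '*' only by the left-recursive rule T → T * F, with F → a. For any string, the last '+' must be the one produced at the root E (everything after it is a T containing no '+'), and likewise within each T the last '*' is produced at its root. This fixes the parse tree uniquely (left-associative, '*' binding tighter than '+'), so every string has exactly one parse tree.

Final answer: No - the grammar is unambiguous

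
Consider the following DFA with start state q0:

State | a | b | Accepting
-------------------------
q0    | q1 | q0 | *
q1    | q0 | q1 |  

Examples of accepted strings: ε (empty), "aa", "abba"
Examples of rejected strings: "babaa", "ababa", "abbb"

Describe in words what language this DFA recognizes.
strings over {a,b} with an even number of a's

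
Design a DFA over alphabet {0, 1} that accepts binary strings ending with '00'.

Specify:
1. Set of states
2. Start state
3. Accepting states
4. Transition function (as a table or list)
One valid DFA (any DFA recognizing the same language is acceptable):
States: {q0, q1, q2}
Start: q0
Accepting: {q2}
Transitions (accepting states marked with *):
State | 0 | 1 | Accepting
-------------------------
q0    | q1 | q0 |  
q1    | q2 | q0 |  
q2    | q2 | q0 | *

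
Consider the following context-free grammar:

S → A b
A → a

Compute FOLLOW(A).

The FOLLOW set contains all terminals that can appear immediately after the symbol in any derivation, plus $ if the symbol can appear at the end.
A occurs only in S → A b, where it is immediately followed by the terminal b. So FOLLOW(A) = {b}.

Final answer: {b}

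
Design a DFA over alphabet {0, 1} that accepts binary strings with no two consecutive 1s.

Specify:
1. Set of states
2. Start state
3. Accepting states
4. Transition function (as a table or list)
One valid DFA (any DFA recognizing the same language is acceptable):
States: {q0, q1, dead}
Start: q0
Accepting: {q0, q1}
Transitions (accepting states marked with *):
State | 0 | 1 | Accepting
-------------------------
q0    | q0 | q1 | *
q1    | q0 | dead | *
dead  | dead | dead |  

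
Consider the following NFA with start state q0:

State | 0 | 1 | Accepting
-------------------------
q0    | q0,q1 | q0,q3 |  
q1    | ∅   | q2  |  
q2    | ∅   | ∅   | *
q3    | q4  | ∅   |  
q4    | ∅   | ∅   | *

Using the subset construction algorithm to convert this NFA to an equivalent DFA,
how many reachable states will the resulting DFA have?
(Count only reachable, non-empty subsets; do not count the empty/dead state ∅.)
Start subset: {q0}
{q0}: on 0 → {q0, q1}, on 1 → {q0, q3}
{q0, q1}: on 0 → {q0, q1}, on 1 → {q0, q2, q3}
{q0, q3}: on 0 → {q0, q1, q4}, on 1 → {q0, q3}
{q0, q2, q3}: on 0 → {q0, q1, q4}, on 1 → {q0, q3}
{q0, q1, q4}: on 0 → {q0, q1}, on 1 → {q0, q2, q3}
Reachable non-empty subsets: {q0}, {q0, q1}, {q0, q3}, {q0, q2, q3}, {q0, q1, q4} — 5 in total.

Final answer: 5 states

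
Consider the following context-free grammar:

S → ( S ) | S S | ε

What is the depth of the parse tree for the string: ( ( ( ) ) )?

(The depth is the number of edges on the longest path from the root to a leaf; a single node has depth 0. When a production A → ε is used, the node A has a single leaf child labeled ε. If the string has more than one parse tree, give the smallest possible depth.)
The string is 3 nested pairs. The shallowest parse tree applies S → ( S ) 3 times (one node per nested pair, each a child of the previous) and then S → ε in the middle.
S nodes at depths 0..3, ε leaf at depth 4; parentheses leaves are at depths 1..3.
(Using S → S S with an S → ε child anywhere only adds levels, so it cannot give a shallower tree.)
Depth = 4.

Final answer: 4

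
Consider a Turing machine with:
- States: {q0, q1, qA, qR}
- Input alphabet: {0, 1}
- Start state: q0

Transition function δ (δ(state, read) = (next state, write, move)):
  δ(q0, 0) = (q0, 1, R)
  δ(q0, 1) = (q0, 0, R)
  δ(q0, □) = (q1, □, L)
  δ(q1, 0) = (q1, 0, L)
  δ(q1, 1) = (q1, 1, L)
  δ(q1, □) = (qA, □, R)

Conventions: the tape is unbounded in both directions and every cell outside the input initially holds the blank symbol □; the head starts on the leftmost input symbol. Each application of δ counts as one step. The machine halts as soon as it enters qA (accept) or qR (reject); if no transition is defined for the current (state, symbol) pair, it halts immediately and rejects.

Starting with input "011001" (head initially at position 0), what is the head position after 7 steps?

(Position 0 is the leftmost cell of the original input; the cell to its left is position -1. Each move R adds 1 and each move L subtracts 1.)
Step 0: [q0]011001 (head at position 0)
Step 1: δ(q0, 0) = (q0, 1, R)  ⊢  1[q0]11001 (head at position 1)
Step 2: δ(q0, 1) = (q0, 0, R)  ⊢  10[q0]1001 (head at position 2)
Step 3: δ(q0, 1) = (q0, 0, R)  ⊢  100[q0]001 (head at position 3)
Step 4: δ(q0, 0) = (q0, 1, R)  ⊢  1001[q0]01 (head at position 4)
Step 5: δ(q0, 0) = (q0, 1, R)  ⊢  10011[q0]1 (head at position 5)
Step 6: δ(q0, 1) = (q0, 0, R)  ⊢  100110[q0]□ (head at position 6)
Step 7: δ(q0, □) = (q1, □, L)  ⊢  10011[q1]0□ (head at position 5)
Head position after 7 steps: 5

Final answer: Position 5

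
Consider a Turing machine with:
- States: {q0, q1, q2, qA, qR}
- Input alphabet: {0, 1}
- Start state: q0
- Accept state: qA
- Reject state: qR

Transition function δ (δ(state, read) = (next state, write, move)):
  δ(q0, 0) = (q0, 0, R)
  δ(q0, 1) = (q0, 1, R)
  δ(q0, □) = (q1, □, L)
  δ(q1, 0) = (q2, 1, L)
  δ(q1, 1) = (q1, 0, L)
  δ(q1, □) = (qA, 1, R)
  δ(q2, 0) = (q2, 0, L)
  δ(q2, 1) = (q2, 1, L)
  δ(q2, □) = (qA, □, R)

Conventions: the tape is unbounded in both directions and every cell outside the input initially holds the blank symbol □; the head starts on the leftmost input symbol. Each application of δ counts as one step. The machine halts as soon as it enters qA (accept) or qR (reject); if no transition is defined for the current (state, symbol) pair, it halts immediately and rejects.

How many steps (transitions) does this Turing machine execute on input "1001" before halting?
Step 0: [q0]1001 (head at position 0)
Step 1: δ(q0, 1) = (q0, 1, R)  ⊢  1[q0]001 (head at position 1)
Step 2: δ(q0, 0) = (q0, 0, R)  ⊢  10[q0]01 (head at position 2)
Step 3: δ(q0, 0) = (q0, 0, R)  ⊢  100[q0]1 (head at position 3)
Step 4: δ(q0, 1) = (q0, 1, R)  ⊢  1001[q0]□ (head at position 4)
Step 5: δ(q0, □) = (q1, □, L)  ⊢  100[q1]1□ (head at position 3)
Step 6: δ(q1, 1) = (q1, 0, L)  ⊢  10[q1]00□ (head at position 2)
Step 7: δ(q1, 0) = (q2, 1, L)  ⊢  1[q2]010□ (head at position 1)
Step 8: δ(q2, 0) = (q2, 0, L)  ⊢  [q2]1010□ (head at position 0)
Step 9: δ(q2, 1) = (q2, 1, L)  ⊢  [q2]□1010□ (head at position -1)
Step 10: δ(q2, □) = (qA, □, R)  ⊢  □[qA]1010□ (head at position 0)
The machine is in qA, so it halts and accepts.
Number of transitions executed: 10.

Final answer: 10 steps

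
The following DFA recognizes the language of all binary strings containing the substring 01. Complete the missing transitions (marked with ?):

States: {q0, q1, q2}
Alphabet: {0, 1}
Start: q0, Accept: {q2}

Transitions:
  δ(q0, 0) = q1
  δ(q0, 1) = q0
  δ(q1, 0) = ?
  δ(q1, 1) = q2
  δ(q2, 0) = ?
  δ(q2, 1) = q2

What each state remembers (consistent with the given transitions and accept states):
  q0: 01 not seen yet and the last symbol was not 0
  q1: 01 not seen yet and the last symbol was 0
  q2: the substring 01 has already been seen
Filling in the missing entries:
  δ(q1, 0): in q1 (01 not seen yet and the last symbol was 0), after reading 0 we have: 01 not seen yet and the last symbol was 0 → q1
  δ(q2, 0): in q2 (the substring 01 has already been seen), after reading 0 we have: the substring 01 has already been seen → q2

Final answer: δ(q1, 0) = q1; δ(q2, 0) = q2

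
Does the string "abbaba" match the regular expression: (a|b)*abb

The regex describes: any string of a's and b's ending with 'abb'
No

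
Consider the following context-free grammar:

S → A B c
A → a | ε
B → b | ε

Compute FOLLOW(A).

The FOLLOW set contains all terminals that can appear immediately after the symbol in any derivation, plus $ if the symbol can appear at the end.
A occurs in S → A B c followed by B c. Add FIRST(B) minus ε = {b}; B is nullable (B → ε), so what follows B can also follow A: the terminal c. FOLLOW(A) = {b, c}.

Final answer: {b, c}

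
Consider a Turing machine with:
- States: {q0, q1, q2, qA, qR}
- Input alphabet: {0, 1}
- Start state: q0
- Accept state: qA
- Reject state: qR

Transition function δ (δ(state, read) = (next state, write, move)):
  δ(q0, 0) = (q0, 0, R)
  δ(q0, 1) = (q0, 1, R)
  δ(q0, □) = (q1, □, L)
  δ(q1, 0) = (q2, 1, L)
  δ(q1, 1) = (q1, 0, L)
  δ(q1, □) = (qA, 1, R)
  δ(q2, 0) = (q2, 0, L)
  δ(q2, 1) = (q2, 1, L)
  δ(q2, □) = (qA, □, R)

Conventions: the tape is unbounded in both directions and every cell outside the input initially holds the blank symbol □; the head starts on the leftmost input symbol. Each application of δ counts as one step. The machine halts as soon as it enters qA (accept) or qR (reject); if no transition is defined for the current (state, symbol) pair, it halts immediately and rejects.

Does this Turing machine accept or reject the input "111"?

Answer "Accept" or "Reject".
Step 0: [q0]111 (head at position 0)
Step 1: δ(q0, 1) = (q0, 1, R)  ⊢  1[q0]11 (head at position 1)
Step 2: δ(q0, 1) = (q0, 1, R)  ⊢  11[q0]1 (head at position 2)
Step 3: δ(q0, 1) = (q0, 1, R)  ⊢  111[q0]□ (head at position 3)
Step 4: δ(q0, □) = (q1, □, L)  ⊢  11[q1]1□ (head at position 2)
Step 5: δ(q1, 1) = (q1, 0, L)  ⊢  1[q1]10□ (head at position 1)
Step 6: δ(q1, 1) = (q1, 0, L)  ⊢  [q1]100□ (head at position 0)
Step 7: δ(q1, 1) = (q1, 0, L)  ⊢  [q1]□000□ (head at position -1)
Step 8: δ(q1, □) = (qA, 1, R)  ⊢  1[qA]000□ (head at position 0)
The machine is in qA, so it halts and accepts.

Final answer: Accept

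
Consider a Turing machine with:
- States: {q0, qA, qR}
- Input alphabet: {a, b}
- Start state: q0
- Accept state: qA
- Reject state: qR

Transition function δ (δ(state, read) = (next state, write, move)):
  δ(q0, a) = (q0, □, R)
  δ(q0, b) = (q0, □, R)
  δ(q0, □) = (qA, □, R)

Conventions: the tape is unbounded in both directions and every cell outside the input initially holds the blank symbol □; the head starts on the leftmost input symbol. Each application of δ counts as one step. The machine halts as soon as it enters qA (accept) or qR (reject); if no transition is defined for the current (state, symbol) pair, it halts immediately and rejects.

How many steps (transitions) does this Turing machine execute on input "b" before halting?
Step 0: [q0]b (head at position 0)
Step 1: δ(q0, b) = (q0, □, R)  ⊢  □[q0]□ (head at position 1)
Step 2: δ(q0, □) = (qA, □, R)  ⊢  □□[qA]□ (head at position 2)
The machine is in qA, so it halts and accepts.
Number of transitions executed: 2.

Final answer: 2 steps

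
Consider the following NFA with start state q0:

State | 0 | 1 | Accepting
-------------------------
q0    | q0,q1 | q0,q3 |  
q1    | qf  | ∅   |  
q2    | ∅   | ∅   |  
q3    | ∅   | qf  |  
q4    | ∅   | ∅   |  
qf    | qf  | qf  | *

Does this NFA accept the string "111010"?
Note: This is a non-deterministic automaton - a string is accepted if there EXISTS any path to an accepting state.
Track the set of states the NFA could be in: start {q0}
Read '1': {q0} → {q0, q3}
Read '1': {q0, q3} → {q0, q3, qf}
Read '1': {q0, q3, qf} → {q0, q3, qf}
Read '0': {q0, q3, qf} → {q0, q1, qf}
Read '1': {q0, q1, qf} → {q0, q3, qf}
Read '0': {q0, q3, qf} → {q0, q1, qf}
Final set {q0, q1, qf} contains accepting state(s) {qf} → accepted.

Final answer: Yes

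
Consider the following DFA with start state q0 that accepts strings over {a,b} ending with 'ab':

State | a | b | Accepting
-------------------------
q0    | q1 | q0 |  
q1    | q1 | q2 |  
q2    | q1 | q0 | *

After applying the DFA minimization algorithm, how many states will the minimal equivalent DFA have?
All 3 states are reachable from q0, so none can be removed as unreachable.
Table-filling: first mark every (accepting, non-accepting) pair as distinguishable (accepting: {q2}; non-accepting: {q0, q1}).
Round 1: (q0, q1) on 'b' go to q0 and q2, already distinguishable → mark.
Every pair of states is distinguishable, so the DFA is already minimal.
Equivalence classes: {q0}, {q1}, {q2} → 3 states.

Final answer: 3 states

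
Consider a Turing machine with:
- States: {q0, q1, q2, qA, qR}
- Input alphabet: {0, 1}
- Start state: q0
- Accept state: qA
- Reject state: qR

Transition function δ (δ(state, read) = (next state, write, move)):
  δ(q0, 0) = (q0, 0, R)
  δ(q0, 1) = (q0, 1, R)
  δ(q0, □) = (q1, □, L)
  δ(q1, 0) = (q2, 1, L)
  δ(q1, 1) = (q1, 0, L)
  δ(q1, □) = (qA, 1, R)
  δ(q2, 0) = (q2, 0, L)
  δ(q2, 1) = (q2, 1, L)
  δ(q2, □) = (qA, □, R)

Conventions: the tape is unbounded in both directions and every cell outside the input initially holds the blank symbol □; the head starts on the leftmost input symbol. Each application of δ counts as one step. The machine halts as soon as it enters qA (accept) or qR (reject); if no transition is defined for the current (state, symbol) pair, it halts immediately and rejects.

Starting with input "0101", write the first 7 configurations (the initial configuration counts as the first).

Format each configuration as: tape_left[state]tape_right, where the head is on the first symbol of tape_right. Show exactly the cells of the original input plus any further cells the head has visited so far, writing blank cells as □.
Step 0: [q0]0101 (head at position 0)
Step 1: δ(q0, 0) = (q0, 0, R)  ⊢  0[q0]101 (head at position 1)
Step 2: δ(q0, 1) = (q0, 1, R)  ⊢  01[q0]01 (head at position 2)
Step 3: δ(q0, 0) = (q0, 0, R)  ⊢  010[q0]1 (head at position 3)
Step 4: δ(q0, 1) = (q0, 1, R)  ⊢  0101[q0]□ (head at position 4)
Step 5: δ(q0, □) = (q1, □, L)  ⊢  010[q1]1□ (head at position 3)
Step 6: δ(q1, 1) = (q1, 0, L)  ⊢  01[q1]00□ (head at position 2)

Final answer: [q0]0101 ⊢ 0[q0]101 ⊢ 01[q0]01 ⊢ 010[q0]1 ⊢ 0101[q0]□ ⊢ 010[q1]1□ ⊢ 01[q1]00□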